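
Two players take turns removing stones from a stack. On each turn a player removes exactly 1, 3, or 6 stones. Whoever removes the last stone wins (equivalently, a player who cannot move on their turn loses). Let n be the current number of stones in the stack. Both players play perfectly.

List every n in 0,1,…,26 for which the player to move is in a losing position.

Use the standard recursion: the mover loses at a terminal position; elsewhere, the mover wins exactly when some move hands the opponent an L position.
n=0: no move → L
n=1: can move to 0, which is L ⇒ W
n=2: the only move is to 1(W), a W ⇒ L
n=3: can move to 2, which is L ⇒ W
n=4: moves to 3(W), 1(W); every one is W ⇒ L
n=5: can move to 4, which is L ⇒ W
n=6: can move to 0, which is L ⇒ W
n=7: can move to 4, which is L ⇒ W
n=8: can move to 2, which is L ⇒ W
n=9: moves to 8(W), 6(W), 3(W); every one is W ⇒ L
n=10: can move to 9, which is L ⇒ W
n=11: moves to 10(W), 8(W), 5(W); every one is W ⇒ L
n=12: can move to 11, which is L ⇒ W
n=13: moves to 12(W), 10(W), 7(W); every one is W ⇒ L
n=14: can move to 13, which is L ⇒ W
n=15: can move to 9, which is L ⇒ W
n=16: can move to 13, which is L ⇒ W
n=17: can move to 11, which is L ⇒ W
n=18: moves to 17(W), 15(W), 12(W); every one is W ⇒ L
n=19: can move to 18, which is L ⇒ W
n=20: moves to 19(W), 17(W), 14(W); every one is W ⇒ L
n=21: can move to 20, which is L ⇒ W
n=22: moves to 21(W), 19(W), 16(W); every one is W ⇒ L
n=23: can move to 22, which is L ⇒ W
n=24: can move to 18, which is L ⇒ W
n=25: can move to 22, which is L ⇒ W
n=26: can move to 20, which is L ⇒ W
Reading off the rows marked L gives the requested list; there are 9 such values of n.

0, 2, 4, 9, 11, 13, 18, 20, 22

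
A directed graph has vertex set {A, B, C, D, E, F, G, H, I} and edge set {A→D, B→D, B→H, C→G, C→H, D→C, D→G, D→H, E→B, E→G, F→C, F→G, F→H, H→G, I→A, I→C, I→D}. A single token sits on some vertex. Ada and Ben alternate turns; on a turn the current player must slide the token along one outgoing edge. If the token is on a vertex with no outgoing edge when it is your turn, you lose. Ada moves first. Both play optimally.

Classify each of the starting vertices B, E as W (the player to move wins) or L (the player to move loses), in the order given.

Work bottom-up. With no move the player to move loses. Otherwise the position is W if at least one move leads to an L position for the opponent, and L if every move leads to a W.
Every edge goes from a vertex to one that appears earlier in the order G, H, C, F, D, A, I, B, E, so processing vertices in that order labels each vertex after all of its successors.
G: no outgoing edge → L
H: W (go to G, an L position)
C: W (go to G, an L position)
F: W (go to G, an L position)
D: W (go to G, an L position)
A: L (sole option D(W) is W)
I: W (go to A, an L position)
B: L (options D(W), H(W) are all W)
E: W (go to B, an L position)

B: L, E: W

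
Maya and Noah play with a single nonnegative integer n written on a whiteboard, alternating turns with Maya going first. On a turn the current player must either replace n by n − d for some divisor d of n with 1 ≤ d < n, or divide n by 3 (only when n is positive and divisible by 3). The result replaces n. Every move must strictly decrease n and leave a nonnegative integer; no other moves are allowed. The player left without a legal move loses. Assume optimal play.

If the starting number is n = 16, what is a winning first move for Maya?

Compute win/loss labels from the base case upward. A position with no move is L. Any other position is W if it can reach an L in one move, else L.
n=0: no move → L
n=1: no move → L
n=2: W (go to 1, an L position)
n=3: W (go to 1, an L position)
n=4: L (options 2(W), 3(W) are all W)
n=5: W (go to 4, an L position)
n=6: W (go to 4, an L position)
n=7: L (sole option 6(W) is W)
n=8: W (go to 4, an L position)
n=9: L (options 3(W), 6(W), 8(W) are all W)
n=10: W (go to 9, an L position)
n=11: L (sole option 10(W) is W)
n=12: W (go to 4, an L position)
n=13: L (sole option 12(W) is W)
n=14: W (go to 7, an L position)
n=15: L (options 5(W), 10(W), 12(W), 14(W) are all W)
n=16: W (go to 15, an L position)
From 16, the L positions reachable in one move are: 15.

Move to 15.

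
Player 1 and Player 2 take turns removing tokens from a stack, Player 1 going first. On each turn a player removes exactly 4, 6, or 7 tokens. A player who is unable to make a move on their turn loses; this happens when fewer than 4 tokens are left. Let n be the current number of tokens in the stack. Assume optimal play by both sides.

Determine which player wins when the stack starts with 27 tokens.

Player 1 wins.

Use the standard recursion: the mover loses at a terminal position; elsewhere, the mover wins exactly when some move hands the opponent an L position.
n=0: no move → L
n=1: no move → L
n=2: no move → L
n=3: no move → L
n=4: W (go to 0, an L position)
n=5: W (go to 1, an L position)
n=6: W (go to 2, an L position)
n=7: W (go to 3, an L position)
n=8: W (go to 2, an L position)
n=9: W (go to 3, an L position)
n=10: W (go to 3, an L position)
n=11: L (options 7(W), 5(W), 4(W) are all W)
n=12: L (options 8(W), 6(W), 5(W) are all W)
n=13: L (options 9(W), 7(W), 6(W) are all W)
n=14: L (options 10(W), 8(W), 7(W) are all W)
n=15: W (go to 11, an L position)
n=16: W (go to 12, an L position)
n=17: W (go to 13, an L position)
n=18: W (go to 14, an L position)
n=19: W (go to 13, an L position)
n=20: W (go to 14, an L position)
n=21: W (go to 14, an L position)
n=22: L (options 18(W), 16(W), 15(W) are all W)
n=23: L (options 19(W), 17(W), 16(W) are all W)
n=24: L (options 20(W), 18(W), 17(W) are all W)
n=25: L (options 21(W), 19(W), 18(W) are all W)
n=26: W (go to 22, an L position)
n=27: W (go to 23, an L position)
The starting position 27 is W: Player 1 should remove 4, leaving 23, handing over an L position.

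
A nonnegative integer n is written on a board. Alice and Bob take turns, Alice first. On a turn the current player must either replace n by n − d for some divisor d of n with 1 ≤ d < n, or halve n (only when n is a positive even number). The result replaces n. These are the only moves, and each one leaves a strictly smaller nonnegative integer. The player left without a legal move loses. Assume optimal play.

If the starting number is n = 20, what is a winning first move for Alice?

Move to 15.

Use the standard recursion: the mover loses at a terminal position; elsewhere, the mover wins exactly when some move hands the opponent an L position.
n=0: no move → L
n=1: no move → L
n=2: →1(L), so W
n=3: →2(W) only, which is W, so L
n=4: →3(L), so W
n=5: →4(W) only, which is W, so L
n=6: →3(L), so W
n=7: →6(W) only, which is W, so L
n=8: →7(L), so W
n=9: →6(W), 8(W) — all W, so L
n=10: →5(L), so W
n=11: →10(W) only, which is W, so L
n=12: →9(L), so W
n=13: →12(W) only, which is W, so L
n=14: →7(L), so W
n=15: →10(W), 12(W), 14(W) — all W, so L
n=16: →15(L), so W
n=17: →16(W) only, which is W, so L
n=18: →9(L), so W
n=19: →18(W) only, which is W, so L
n=20: →15(L), so W
From 20, the L positions reachable in one move are: 15, 19. Any move reaching one of these is winning.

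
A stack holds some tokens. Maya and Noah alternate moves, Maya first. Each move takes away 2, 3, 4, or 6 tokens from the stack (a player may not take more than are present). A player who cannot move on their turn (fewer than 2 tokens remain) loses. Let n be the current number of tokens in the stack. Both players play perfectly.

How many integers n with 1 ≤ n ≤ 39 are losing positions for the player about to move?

9

Use the standard recursion: the mover loses at a terminal position; elsewhere, the mover wins exactly when some move hands the opponent an L position.
n=0: no move → L
n=1: no move → L
n=2: reaches L-position 0 → W
n=3: reaches L-position 1 → W
n=4: reaches L-position 1 → W
n=5: reaches L-position 1 → W
n=6: reaches L-position 0 → W
n=7: reaches L-position 1 → W
n=8: only reaches 6(W), 5(W), 4(W), 2(W), all W → L
n=9: only reaches 7(W), 6(W), 5(W), 3(W), all W → L
n=10: reaches L-position 8 → W
n=11: reaches L-position 9 → W
n=12: reaches L-position 9 → W
n=13: reaches L-position 9 → W
n=14: reaches L-position 8 → W
n=15: reaches L-position 9 → W
n=16: only reaches 14(W), 13(W), 12(W), 10(W), all W → L
n=17: only reaches 15(W), 14(W), 13(W), 11(W), all W → L
n=18: reaches L-position 16 → W
n=19: reaches L-position 17 → W
n=20: reaches L-position 17 → W
n=21: reaches L-position 17 → W
n=22: reaches L-position 16 → W
n=23: reaches L-position 17 → W
n=24: only reaches 22(W), 21(W), 20(W), 18(W), all W → L
n=25: only reaches 23(W), 22(W), 21(W), 19(W), all W → L
n=26: reaches L-position 24 → W
n=27: reaches L-position 25 → W
n=28: reaches L-position 25 → W
n=29: reaches L-position 25 → W
n=30: reaches L-position 24 → W
n=31: reaches L-position 25 → W
n=32: only reaches 30(W), 29(W), 28(W), 26(W), all W → L
n=33: only reaches 31(W), 30(W), 29(W), 27(W), all W → L
n=34: reaches L-position 32 → W
n=35: reaches L-position 33 → W
n=36: reaches L-position 33 → W
n=37: reaches L-position 33 → W
n=38: reaches L-position 32 → W
n=39: reaches L-position 33 → W
L entries with 1 ≤ n ≤ 39 (n=0 is outside the asked range and is not counted): n = 1, 8, 9, 16, 17, 24, 25, 32, 33; that makes 9.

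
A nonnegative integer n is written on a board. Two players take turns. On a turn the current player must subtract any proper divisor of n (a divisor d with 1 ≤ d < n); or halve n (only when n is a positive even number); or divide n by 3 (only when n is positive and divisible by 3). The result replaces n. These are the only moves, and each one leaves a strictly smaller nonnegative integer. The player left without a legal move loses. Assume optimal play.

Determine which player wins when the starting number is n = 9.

Compute win/loss labels from the base case upward. A position with no move is L. Any other position is W if it can reach an L in one move, else L.
n=0: no move → L
n=1: no move → L
n=2: W (go to 1, an L position)
n=3: W (go to 1, an L position)
n=4: L (options 2(W), 3(W) are all W)
n=5: W (go to 4, an L position)
n=6: W (go to 4, an L position)
n=7: L (sole option 6(W) is W)
n=8: W (go to 4, an L position)
n=9: L (options 3(W), 6(W), 8(W) are all W)
The starting position 9 is L: whatever the player to move does, the opponent receives a W position.

The second player wins.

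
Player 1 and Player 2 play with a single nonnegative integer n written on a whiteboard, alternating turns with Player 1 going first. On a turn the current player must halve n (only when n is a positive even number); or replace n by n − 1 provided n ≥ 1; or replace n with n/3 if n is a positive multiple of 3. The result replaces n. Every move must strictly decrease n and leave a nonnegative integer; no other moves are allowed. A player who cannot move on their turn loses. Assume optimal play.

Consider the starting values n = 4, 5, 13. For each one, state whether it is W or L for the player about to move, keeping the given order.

4: W, 5: L, 13: L

Label each position W (a win for the player to move) or L (a loss). A position with no legal move is L; any other position is W exactly when some move reaches an L, and L when every move reaches a W.
n=0: no move → L
n=1: W (go to 0, an L position)
n=2: L (sole option 1(W) is W)
n=3: W (go to 2, an L position)
n=4: W (go to 2, an L position)
n=5: L (sole option 4(W) is W)
n=6: W (go to 2, an L position)
n=7: L (sole option 6(W) is W)
n=8: W (go to 7, an L position)
n=9: L (options 3(W), 8(W) are all W)
n=10: W (go to 5, an L position)
n=11: L (sole option 10(W) is W)
n=12: W (go to 11, an L position)
n=13: L (sole option 12(W) is W)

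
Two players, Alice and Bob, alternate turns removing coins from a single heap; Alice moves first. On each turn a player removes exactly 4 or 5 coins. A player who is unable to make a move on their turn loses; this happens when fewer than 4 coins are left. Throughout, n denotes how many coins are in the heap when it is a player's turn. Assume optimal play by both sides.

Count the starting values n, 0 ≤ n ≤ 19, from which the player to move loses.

10

Work bottom-up. With no move the player to move loses. Otherwise the position is W if at least one move leads to an L position for the opponent, and L if every move leads to a W.
n=0: no move → L
n=1: no move → L
n=2: no move → L
n=3: no move → L
n=4: W (go to 0, an L position)
n=5: W (go to 1, an L position)
n=6: W (go to 2, an L position)
n=7: W (go to 3, an L position)
n=8: W (go to 3, an L position)
n=9: L (options 5(W), 4(W) are all W)
n=10: L (options 6(W), 5(W) are all W)
n=11: L (options 7(W), 6(W) are all W)
n=12: L (options 8(W), 7(W) are all W)
n=13: W (go to 9, an L position)
n=14: W (go to 10, an L position)
n=15: W (go to 11, an L position)
n=16: W (go to 12, an L position)
n=17: W (go to 12, an L position)
n=18: L (options 14(W), 13(W) are all W)
n=19: L (options 15(W), 14(W) are all W)
L entries with 0 ≤ n ≤ 19: n = 0, 1, 2, 3, 9, 10, 11, 12, 18, 19; that makes 10.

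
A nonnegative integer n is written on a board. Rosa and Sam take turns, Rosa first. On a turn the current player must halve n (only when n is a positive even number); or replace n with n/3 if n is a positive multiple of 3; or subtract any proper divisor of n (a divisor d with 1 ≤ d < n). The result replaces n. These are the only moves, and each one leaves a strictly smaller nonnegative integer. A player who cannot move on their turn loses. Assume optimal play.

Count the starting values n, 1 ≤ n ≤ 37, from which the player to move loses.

Compute win/loss labels from the base case upward. A position with no move is L. Any other position is W if it can reach an L in one move, else L.
n=0: no move → L
n=1: no move → L
n=2: can move to 1, which is L ⇒ W
n=3: can move to 1, which is L ⇒ W
n=4: moves to 2(W), 3(W); every one is W ⇒ L
n=5: can move to 4, which is L ⇒ W
n=6: can move to 4, which is L ⇒ W
n=7: the only move is to 6(W), a W ⇒ L
n=8: can move to 4, which is L ⇒ W
n=9: moves to 3(W), 6(W), 8(W); every one is W ⇒ L
n=10: can move to 9, which is L ⇒ W
n=11: the only move is to 10(W), a W ⇒ L
n=12: can move to 4, which is L ⇒ W
n=13: the only move is to 12(W), a W ⇒ L
n=14: can move to 7, which is L ⇒ W
n=15: moves to 5(W), 10(W), 12(W), 14(W); every one is W ⇒ L
n=16: can move to 15, which is L ⇒ W
n=17: the only move is to 16(W), a W ⇒ L
n=18: can move to 9, which is L ⇒ W
n=19: the only move is to 18(W), a W ⇒ L
n=20: can move to 15, which is L ⇒ W
n=21: can move to 7, which is L ⇒ W
n=22: can move to 11, which is L ⇒ W
n=23: the only move is to 22(W), a W ⇒ L
n=24: can move to 23, which is L ⇒ W
n=25: moves to 20(W), 24(W); every one is W ⇒ L
n=26: can move to 13, which is L ⇒ W
n=27: can move to 9, which is L ⇒ W
n=28: moves to 14(W), 21(W), 24(W), 26(W), 27(W); every one is W ⇒ L
n=29: can move to 28, which is L ⇒ W
n=30: can move to 15, which is L ⇒ W
n=31: the only move is to 30(W), a W ⇒ L
n=32: can move to 28, which is L ⇒ W
n=33: can move to 11, which is L ⇒ W
n=34: can move to 17, which is L ⇒ W
n=35: can move to 28, which is L ⇒ W
n=36: moves to 12(W), 18(W), 24(W), 27(W), 30(W), 32(W), 33(W), 34(W), 35(W); every one is W ⇒ L
n=37: can move to 36, which is L ⇒ W
L entries with 1 ≤ n ≤ 37 (n=0 is outside the asked range and is not counted): n = 1, 4, 7, 9, 11, 13, 15, 17, 19, 23, 25, 28, 31, 36; that makes 14.

14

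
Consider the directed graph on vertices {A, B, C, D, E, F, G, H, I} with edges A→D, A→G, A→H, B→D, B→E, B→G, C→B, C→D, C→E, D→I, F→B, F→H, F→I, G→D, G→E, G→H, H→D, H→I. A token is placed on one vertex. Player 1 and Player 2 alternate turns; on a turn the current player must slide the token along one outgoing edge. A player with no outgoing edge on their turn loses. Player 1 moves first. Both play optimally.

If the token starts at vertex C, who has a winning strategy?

Build the W/L table. Terminal = L. A non-terminal position is W if it has a move to some L; otherwise it is L.
Every edge goes from a vertex to one that appears earlier in the order I, E, D, H, G, B, A, F, C, so processing vertices in that order labels each vertex after all of its successors.
I: no outgoing edge → L
E: no outgoing edge → L
D: W (go to I, an L position)
H: W (go to I, an L position)
G: W (go to E, an L position)
B: W (go to E, an L position)
A: L (options G(W), H(W), D(W) are all W)
F: W (go to I, an L position)
C: W (go to E, an L position)
From C Player 1 can move to E, reaching an L position.

Player 1 wins.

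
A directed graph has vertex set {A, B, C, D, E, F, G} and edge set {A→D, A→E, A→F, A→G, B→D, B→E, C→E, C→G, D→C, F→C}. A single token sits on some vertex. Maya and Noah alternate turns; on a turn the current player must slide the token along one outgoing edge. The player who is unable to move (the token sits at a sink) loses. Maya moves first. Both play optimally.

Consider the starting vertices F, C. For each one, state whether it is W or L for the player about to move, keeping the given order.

F: L, C: W

Positions with no move are L. A position that does have a move is losing for the player to move precisely when every available move leads to a winning position for the opponent. Fill in the labels:
Every edge goes from a vertex to one that appears earlier in the order G, E, C, D, F, A, B, so processing vertices in that order labels each vertex after all of its successors.
G: no outgoing edge → L
E: no outgoing edge → L
C: reaches L-position E → W
D: only reaches C(W), which is W → L
F: only reaches C(W), which is W → L
A: reaches L-position F → W
B: reaches L-position D → W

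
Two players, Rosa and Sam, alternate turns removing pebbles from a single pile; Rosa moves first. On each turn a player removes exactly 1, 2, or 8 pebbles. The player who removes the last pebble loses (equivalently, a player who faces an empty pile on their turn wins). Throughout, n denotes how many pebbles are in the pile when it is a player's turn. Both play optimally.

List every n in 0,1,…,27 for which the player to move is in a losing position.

1, 4, 7, 10, 13, 16, 19, 22, 25

Label each position W (a win for the player to move) or L (a loss). A position with no legal move is W; any other position is W exactly when some move reaches an L, and L when every move reaches a W.
n=0: no move; the opponent has just taken the last pebble and therefore loses → W
n=1: →0(W) only, which is W, so L
n=2: →1(L), so W
n=3: →1(L), so W
n=4: →3(W), 2(W) — all W, so L
n=5: →4(L), so W
n=6: →4(L), so W
n=7: →6(W), 5(W) — all W, so L
n=8: →7(L), so W
n=9: →7(L), so W
n=10: →9(W), 8(W), 2(W) — all W, so L
n=11: →10(L), so W
n=12: →10(L), so W
n=13: →12(W), 11(W), 5(W) — all W, so L
n=14: →13(L), so W
n=15: →13(L), so W
n=16: →15(W), 14(W), 8(W) — all W, so L
n=17: →16(L), so W
n=18: →16(L), so W
n=19: →18(W), 17(W), 11(W) — all W, so L
n=20: →19(L), so W
n=21: →19(L), so W
n=22: →21(W), 20(W), 14(W) — all W, so L
n=23: →22(L), so W
n=24: →22(L), so W
n=25: →24(W), 23(W), 17(W) — all W, so L
n=26: →25(L), so W
n=27: →25(L), so W
Reading off the rows marked L gives the requested list; there are 9 such values of n.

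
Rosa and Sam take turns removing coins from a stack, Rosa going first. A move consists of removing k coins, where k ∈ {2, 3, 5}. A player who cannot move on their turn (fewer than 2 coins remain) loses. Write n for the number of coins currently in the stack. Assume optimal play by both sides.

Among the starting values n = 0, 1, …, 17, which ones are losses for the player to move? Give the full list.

Positions with no move are L. A position that does have a move is losing for the player to move precisely when every available move leads to a winning position for the opponent. Fill in the labels:
n=0: no move → L
n=1: no move → L
n=2: →0(L), so W
n=3: →1(L), so W
n=4: →1(L), so W
n=5: →0(L), so W
n=6: →1(L), so W
n=7: →5(W), 4(W), 2(W) — all W, so L
n=8: →6(W), 5(W), 3(W) — all W, so L
n=9: →7(L), so W
n=10: →8(L), so W
n=11: →8(L), so W
n=12: →7(L), so W
n=13: →8(L), so W
n=14: →12(W), 11(W), 9(W) — all W, so L
n=15: →13(W), 12(W), 10(W) — all W, so L
n=16: →14(L), so W
n=17: →15(L), so W
Reading off the rows marked L gives the requested list; there are 6 such values of n.

0, 1, 7, 8, 14, 15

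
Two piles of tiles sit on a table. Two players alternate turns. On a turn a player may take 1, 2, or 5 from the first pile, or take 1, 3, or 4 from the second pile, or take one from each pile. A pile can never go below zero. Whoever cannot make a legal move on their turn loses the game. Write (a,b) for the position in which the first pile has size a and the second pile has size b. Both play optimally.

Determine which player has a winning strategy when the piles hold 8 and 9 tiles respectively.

The first player wins.

Positions with no move are L. A position that does have a move is losing for the player to move precisely when every available move leads to a winning position for the opponent. Fill in the labels:
No move ever increases a pile, so every position that can arise here has a ≤ 8 and b ≤ 9; it is enough to label the cells with 0 ≤ a ≤ 8 and 0 ≤ b ≤ 9.
Every move lowers a or b (never raises either), so fill the grid row by row in increasing a, and left to right within a row: each cell's successors are then already labelled.
      b=0  b=1  b=2  b=3  b=4  b=5  b=6  b=7  b=8  b=9
a=0:    L    W    L    W    W    W    W    L    W    L
a=1:    W    W    W    W    L    W    L    W    W    W
a=2:    W    L    W    L    W    W    W    W    L    W
a=3:    L    W    W    W    W    L    W    L    W    W
a=4:    W    W    L    W    L    W    W    W    W    L
a=5:    W    L    W    W    W    W    L    W    L    W
a=6:    L    W    W    W    W    L    W    W    W    W
a=7:    W    W    L    W    L    W    W    W    W    L
a=8:    W    L    W    W    W    W    L    W    L    W
Cells with no legal move (terminal, hence L): (0,0).
The remaining L cells, each justified by listing all of its moves:
(0,2): L (sole option (0,1)(W) is W)
(0,7): L (options (0,6)(W), (0,4)(W), (0,3)(W) are all W)
(0,9): L (options (0,8)(W), (0,6)(W), (0,5)(W) are all W)
(1,4): L (options (0,4)(W), (1,3)(W), (1,1)(W), (1,0)(W), (0,3)(W) are all W)
(1,6): L (options (0,6)(W), (1,5)(W), (1,3)(W), (1,2)(W), (0,5)(W) are all W)
(2,1): L (options (1,1)(W), (0,1)(W), (2,0)(W), (1,0)(W) are all W)
(2,3): L (options (1,3)(W), (0,3)(W), (2,2)(W), (2,0)(W), (1,2)(W) are all W)
(2,8): L (options (1,8)(W), (0,8)(W), (2,7)(W), (2,5)(W), (2,4)(W), (1,7)(W) are all W)
(3,0): L (options (2,0)(W), (1,0)(W) are all W)
(3,5): L (options (2,5)(W), (1,5)(W), (3,4)(W), (3,2)(W), (3,1)(W), (2,4)(W) are all W)
(3,7): L (options (2,7)(W), (1,7)(W), (3,6)(W), (3,4)(W), (3,3)(W), (2,6)(W) are all W)
(4,2): L (options (3,2)(W), (2,2)(W), (4,1)(W), (3,1)(W) are all W)
(4,4): L (options (3,4)(W), (2,4)(W), (4,3)(W), (4,1)(W), (4,0)(W), (3,3)(W) are all W)
(4,9): L (options (3,9)(W), (2,9)(W), (4,8)(W), (4,6)(W), (4,5)(W), (3,8)(W) are all W)
(5,1): L (options (4,1)(W), (3,1)(W), (0,1)(W), (5,0)(W), (4,0)(W) are all W)
(5,6): L (options (4,6)(W), (3,6)(W), (0,6)(W), (5,5)(W), (5,3)(W), (5,2)(W), (4,5)(W) are all W)
(5,8): L (options (4,8)(W), (3,8)(W), (0,8)(W), (5,7)(W), (5,5)(W), (5,4)(W), (4,7)(W) are all W)
(6,0): L (options (5,0)(W), (4,0)(W), (1,0)(W) are all W)
(6,5): L (options (5,5)(W), (4,5)(W), (1,5)(W), (6,4)(W), (6,2)(W), (6,1)(W), (5,4)(W) are all W)
(7,2): L (options (6,2)(W), (5,2)(W), (2,2)(W), (7,1)(W), (6,1)(W) are all W)
(7,4): L (options (6,4)(W), (5,4)(W), (2,4)(W), (7,3)(W), (7,1)(W), (7,0)(W), (6,3)(W) are all W)
(7,9): L (options (6,9)(W), (5,9)(W), (2,9)(W), (7,8)(W), (7,6)(W), (7,5)(W), (6,8)(W) are all W)
(8,1): L (options (7,1)(W), (6,1)(W), (3,1)(W), (8,0)(W), (7,0)(W) are all W)
(8,6): L (options (7,6)(W), (6,6)(W), (3,6)(W), (8,5)(W), (8,3)(W), (8,2)(W), (7,5)(W) are all W)
(8,8): L (options (7,8)(W), (6,8)(W), (3,8)(W), (8,7)(W), (8,5)(W), (8,4)(W), (7,7)(W) are all W)
Every other cell has at least one move into one of the L cells above, so it is W.
The starting position (8,9) is W: the player to move should move to (7,9), handing over an L position.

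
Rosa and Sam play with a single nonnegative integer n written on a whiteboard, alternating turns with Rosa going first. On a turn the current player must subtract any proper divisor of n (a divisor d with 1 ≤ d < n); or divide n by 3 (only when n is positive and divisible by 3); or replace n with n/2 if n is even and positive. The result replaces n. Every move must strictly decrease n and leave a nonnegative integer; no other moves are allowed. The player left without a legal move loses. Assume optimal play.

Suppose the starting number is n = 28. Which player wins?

Build the W/L table. Terminal = L. A non-terminal position is W if it has a move to some L; otherwise it is L.
n=0: no move → L
n=1: no move → L
n=2: reaches L-position 1 → W
n=3: reaches L-position 1 → W
n=4: only reaches 2(W), 3(W), all W → L
n=5: reaches L-position 4 → W
n=6: reaches L-position 4 → W
n=7: only reaches 6(W), which is W → L
n=8: reaches L-position 4 → W
n=9: only reaches 3(W), 6(W), 8(W), all W → L
n=10: reaches L-position 9 → W
n=11: only reaches 10(W), which is W → L
n=12: reaches L-position 4 → W
n=13: only reaches 12(W), which is W → L
n=14: reaches L-position 7 → W
n=15: only reaches 5(W), 10(W), 12(W), 14(W), all W → L
n=16: reaches L-position 15 → W
n=17: only reaches 16(W), which is W → L
n=18: reaches L-position 9 → W
n=19: only reaches 18(W), which is W → L
n=20: reaches L-position 15 → W
n=21: reaches L-position 7 → W
n=22: reaches L-position 11 → W
n=23: only reaches 22(W), which is W → L
n=24: reaches L-position 23 → W
n=25: only reaches 20(W), 24(W), all W → L
n=26: reaches L-position 13 → W
n=27: reaches L-position 9 → W
n=28: only reaches 14(W), 21(W), 24(W), 26(W), 27(W), all W → L
Every move from 28 reaches a W position, so the mover loses.

Sam wins.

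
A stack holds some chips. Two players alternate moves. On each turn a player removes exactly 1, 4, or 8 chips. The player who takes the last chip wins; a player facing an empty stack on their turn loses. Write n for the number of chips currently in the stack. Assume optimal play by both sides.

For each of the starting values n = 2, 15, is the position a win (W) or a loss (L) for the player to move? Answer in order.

Positions with no move are L. A position that does have a move is losing for the player to move precisely when every available move leads to a winning position for the opponent. Fill in the labels:
n=0: no move → L
n=1: reaches L-position 0 → W
n=2: only reaches 1(W), which is W → L
n=3: reaches L-position 2 → W
n=4: reaches L-position 0 → W
n=5: only reaches 4(W), 1(W), all W → L
n=6: reaches L-position 5 → W
n=7: only reaches 6(W), 3(W), all W → L
n=8: reaches L-position 7 → W
n=9: reaches L-position 5 → W
n=10: reaches L-position 2 → W
n=11: reaches L-position 7 → W
n=12: only reaches 11(W), 8(W), 4(W), all W → L
n=13: reaches L-position 12 → W
n=14: only reaches 13(W), 10(W), 6(W), all W → L
n=15: reaches L-position 14 → W

2: L, 15: W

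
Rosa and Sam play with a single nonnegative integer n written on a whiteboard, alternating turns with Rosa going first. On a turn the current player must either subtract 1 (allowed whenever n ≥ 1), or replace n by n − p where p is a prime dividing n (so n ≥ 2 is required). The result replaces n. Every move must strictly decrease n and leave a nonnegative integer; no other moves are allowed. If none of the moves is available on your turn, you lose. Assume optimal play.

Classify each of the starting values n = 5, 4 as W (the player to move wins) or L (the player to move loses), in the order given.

Work bottom-up. With no move the player to move loses. Otherwise the position is W if at least one move leads to an L position for the opponent, and L if every move leads to a W.
n=0: no move → L
n=1: reaches L-position 0 → W
n=2: reaches L-position 0 → W
n=3: reaches L-position 0 → W
n=4: only reaches 2(W), 3(W), all W → L
n=5: reaches L-position 0 → W

5: W, 4: L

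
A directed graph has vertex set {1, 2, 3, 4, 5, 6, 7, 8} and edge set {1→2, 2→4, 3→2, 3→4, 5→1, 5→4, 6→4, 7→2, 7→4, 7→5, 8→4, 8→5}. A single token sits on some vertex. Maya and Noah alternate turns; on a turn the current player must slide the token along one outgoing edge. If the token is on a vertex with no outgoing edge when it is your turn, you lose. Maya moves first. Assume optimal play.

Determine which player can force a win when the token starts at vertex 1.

Noah wins.

Positions with no move are L. A position that does have a move is losing for the player to move precisely when every available move leads to a winning position for the opponent. Fill in the labels:
Every edge goes from a vertex to one that appears earlier in the order 4, 2, 3, 1, 5, 6, 7, 8, so processing vertices in that order labels each vertex after all of its successors.
4: no outgoing edge → L
2: can move to 4, which is L ⇒ W
3: can move to 4, which is L ⇒ W
1: the only move is to 2(W), a W ⇒ L
5: can move to 1, which is L ⇒ W
6: can move to 4, which is L ⇒ W
7: can move to 4, which is L ⇒ W
8: can move to 4, which is L ⇒ W
The starting position 1 is L: whatever Maya does, the opponent receives a W position.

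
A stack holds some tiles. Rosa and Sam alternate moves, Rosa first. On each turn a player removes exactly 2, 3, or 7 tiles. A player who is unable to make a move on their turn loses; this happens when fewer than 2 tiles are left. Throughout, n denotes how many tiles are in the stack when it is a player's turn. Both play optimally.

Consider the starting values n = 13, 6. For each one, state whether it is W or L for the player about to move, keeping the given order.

Compute win/loss labels from the base case upward. A position with no move is L. Any other position is W if it can reach an L in one move, else L.
n=0: no move → L
n=1: no move → L
n=2: W (go to 0, an L position)
n=3: W (go to 1, an L position)
n=4: W (go to 1, an L position)
n=5: L (options 3(W), 2(W) are all W)
n=6: L (options 4(W), 3(W) are all W)
n=7: W (go to 5, an L position)
n=8: W (go to 6, an L position)
n=9: W (go to 6, an L position)
n=10: L (options 8(W), 7(W), 3(W) are all W)
n=11: L (options 9(W), 8(W), 4(W) are all W)
n=12: W (go to 10, an L position)
n=13: W (go to 11, an L position)

13: W, 6: L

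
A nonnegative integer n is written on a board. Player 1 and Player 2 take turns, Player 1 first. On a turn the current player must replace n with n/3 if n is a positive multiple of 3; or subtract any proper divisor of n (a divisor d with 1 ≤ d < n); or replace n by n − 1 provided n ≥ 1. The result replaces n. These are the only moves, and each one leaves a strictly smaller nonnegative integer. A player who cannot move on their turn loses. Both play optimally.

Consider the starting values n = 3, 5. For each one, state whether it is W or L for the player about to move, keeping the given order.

Build the W/L table. Terminal = L. A non-terminal position is W if it has a move to some L; otherwise it is L.
n=0: no move → L
n=1: can move to 0, which is L ⇒ W
n=2: the only move is to 1(W), a W ⇒ L
n=3: can move to 2, which is L ⇒ W
n=4: can move to 2, which is L ⇒ W
n=5: the only move is to 4(W), a W ⇒ L

3: W, 5: L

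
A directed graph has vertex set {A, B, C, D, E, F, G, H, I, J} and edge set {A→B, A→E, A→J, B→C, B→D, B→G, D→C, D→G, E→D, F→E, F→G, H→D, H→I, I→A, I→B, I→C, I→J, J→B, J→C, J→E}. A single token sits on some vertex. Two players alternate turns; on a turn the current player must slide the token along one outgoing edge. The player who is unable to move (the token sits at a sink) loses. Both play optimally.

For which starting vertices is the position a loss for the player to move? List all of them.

Work bottom-up. With no move the player to move loses. Otherwise the position is W if at least one move leads to an L position for the opponent, and L if every move leads to a W.
Every edge goes from a vertex to one that appears earlier in the order C, G, D, E, B, J, A, I, F, H, so processing vertices in that order labels each vertex after all of its successors.
C: no outgoing edge → L
G: no outgoing edge → L
D: can move to G, which is L ⇒ W
E: the only move is to D(W), a W ⇒ L
B: can move to G, which is L ⇒ W
J: can move to E, which is L ⇒ W
A: can move to E, which is L ⇒ W
I: can move to C, which is L ⇒ W
F: can move to E, which is L ⇒ W
H: moves to I(W), D(W); every one is W ⇒ L
The losing starting vertices are exactly the entries labelled L in this table (4 of them).

C, E, G, H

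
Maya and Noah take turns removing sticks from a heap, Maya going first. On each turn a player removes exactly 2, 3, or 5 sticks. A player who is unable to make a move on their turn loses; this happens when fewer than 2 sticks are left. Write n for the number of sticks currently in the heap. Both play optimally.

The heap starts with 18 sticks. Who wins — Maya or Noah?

Maya wins.

Label each position W (a win for the player to move) or L (a loss). A position with no legal move is L; any other position is W exactly when some move reaches an L, and L when every move reaches a W.
n=0: no move → L
n=1: no move → L
n=2: can move to 0, which is L ⇒ W
n=3: can move to 1, which is L ⇒ W
n=4: can move to 1, which is L ⇒ W
n=5: can move to 0, which is L ⇒ W
n=6: can move to 1, which is L ⇒ W
n=7: moves to 5(W), 4(W), 2(W); every one is W ⇒ L
n=8: moves to 6(W), 5(W), 3(W); every one is W ⇒ L
n=9: can move to 7, which is L ⇒ W
n=10: can move to 8, which is L ⇒ W
n=11: can move to 8, which is L ⇒ W
n=12: can move to 7, which is L ⇒ W
n=13: can move to 8, which is L ⇒ W
n=14: moves to 12(W), 11(W), 9(W); every one is W ⇒ L
n=15: moves to 13(W), 12(W), 10(W); every one is W ⇒ L
n=16: can move to 14, which is L ⇒ W
n=17: can move to 15, which is L ⇒ W
n=18: can move to 15, which is L ⇒ W
From 18 Maya can remove 3, leaving 15, reaching an L position.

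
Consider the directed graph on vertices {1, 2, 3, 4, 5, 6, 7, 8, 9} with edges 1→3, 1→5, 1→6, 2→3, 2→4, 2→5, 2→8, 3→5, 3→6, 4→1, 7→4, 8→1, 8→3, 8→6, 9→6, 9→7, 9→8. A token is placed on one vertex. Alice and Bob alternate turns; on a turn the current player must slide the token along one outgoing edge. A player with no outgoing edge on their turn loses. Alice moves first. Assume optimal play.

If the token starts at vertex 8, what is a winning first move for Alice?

Classify positions by backward induction: terminal positions (no move available) are L. From any other position, the mover wins iff some move reaches an L.
Every edge goes from a vertex to one that appears earlier in the order 5, 6, 3, 1, 8, 4, 2, 7, 9, so processing vertices in that order labels each vertex after all of its successors.
5: no outgoing edge → L
6: no outgoing edge → L
3: can move to 6, which is L ⇒ W
1: can move to 6, which is L ⇒ W
8: can move to 6, which is L ⇒ W
4: the only move is to 1(W), a W ⇒ L
2: can move to 4, which is L ⇒ W
7: can move to 4, which is L ⇒ W
9: can move to 6, which is L ⇒ W
From 8, the L positions reachable in one move are: 6.

Move to 6.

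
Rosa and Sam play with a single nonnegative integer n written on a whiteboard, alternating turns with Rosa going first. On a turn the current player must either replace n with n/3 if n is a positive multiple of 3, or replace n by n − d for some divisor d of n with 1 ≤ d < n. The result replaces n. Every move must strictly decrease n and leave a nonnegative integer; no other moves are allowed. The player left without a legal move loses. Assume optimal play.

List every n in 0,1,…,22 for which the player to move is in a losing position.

0, 1, 4, 7, 9, 11, 13, 15, 17, 19

Positions with no move are L. A position that does have a move is losing for the player to move precisely when every available move leads to a winning position for the opponent. Fill in the labels:
n=0: no move → L
n=1: no move → L
n=2: can move to 1, which is L ⇒ W
n=3: can move to 1, which is L ⇒ W
n=4: moves to 2(W), 3(W); every one is W ⇒ L
n=5: can move to 4, which is L ⇒ W
n=6: can move to 4, which is L ⇒ W
n=7: the only move is to 6(W), a W ⇒ L
n=8: can move to 4, which is L ⇒ W
n=9: moves to 3(W), 6(W), 8(W); every one is W ⇒ L
n=10: can move to 9, which is L ⇒ W
n=11: the only move is to 10(W), a W ⇒ L
n=12: can move to 4, which is L ⇒ W
n=13: the only move is to 12(W), a W ⇒ L
n=14: can move to 7, which is L ⇒ W
n=15: moves to 5(W), 10(W), 12(W), 14(W); every one is W ⇒ L
n=16: can move to 15, which is L ⇒ W
n=17: the only move is to 16(W), a W ⇒ L
n=18: can move to 9, which is L ⇒ W
n=19: the only move is to 18(W), a W ⇒ L
n=20: can move to 15, which is L ⇒ W
n=21: can move to 7, which is L ⇒ W
n=22: can move to 11, which is L ⇒ W
Reading off the rows marked L gives the requested list; there are 10 such values of n.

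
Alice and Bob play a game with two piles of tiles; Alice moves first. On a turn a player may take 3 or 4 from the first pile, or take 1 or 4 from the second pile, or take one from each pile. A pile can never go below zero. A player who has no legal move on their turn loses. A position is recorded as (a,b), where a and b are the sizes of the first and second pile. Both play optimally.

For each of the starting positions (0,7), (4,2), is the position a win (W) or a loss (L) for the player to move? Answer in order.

Work bottom-up. With no move the player to move loses. Otherwise the position is W if at least one move leads to an L position for the opponent, and L if every move leads to a W.
No move ever increases a pile, so every position that can arise here has a ≤ 4 and b ≤ 7; it is enough to label the cells with 0 ≤ a ≤ 4 and 0 ≤ b ≤ 7.
Every move lowers a or b (never raises either), so fill the grid row by row in increasing a, and left to right within a row: each cell's successors are then already labelled.
      b=0  b=1  b=2  b=3  b=4  b=5  b=6  b=7
a=0:    L    W    L    W    W    L    W    L
a=1:    L    W    L    W    W    L    W    L
a=2:    L    W    L    W    W    L    W    L
a=3:    W    W    W    W    L    W    W    W
a=4:    W    L    W    L    W    W    L    W
Cells with no legal move (terminal, hence L): (0,0), (1,0), (2,0).
The remaining L cells, each justified by listing all of its moves:
(0,2): →(0,1)(W) only, which is W, so L
(0,5): →(0,4)(W), (0,1)(W) — all W, so L
(0,7): →(0,6)(W), (0,3)(W) — all W, so L
(1,2): →(1,1)(W), (0,1)(W) — all W, so L
(1,5): →(1,4)(W), (1,1)(W), (0,4)(W) — all W, so L
(1,7): →(1,6)(W), (1,3)(W), (0,6)(W) — all W, so L
(2,2): →(2,1)(W), (1,1)(W) — all W, so L
(2,5): →(2,4)(W), (2,1)(W), (1,4)(W) — all W, so L
(2,7): →(2,6)(W), (2,3)(W), (1,6)(W) — all W, so L
(3,4): →(0,4)(W), (3,3)(W), (3,0)(W), (2,3)(W) — all W, so L
(4,1): →(1,1)(W), (0,1)(W), (4,0)(W), (3,0)(W) — all W, so L
(4,3): →(1,3)(W), (0,3)(W), (4,2)(W), (3,2)(W) — all W, so L
(4,6): →(1,6)(W), (0,6)(W), (4,5)(W), (4,2)(W), (3,5)(W) — all W, so L
Every other cell has at least one move into one of the L cells above, so it is W.
(0,7): one of the L cells justified above, so L
(4,2): the move to (1,2) reaches an L cell, so W

(0,7): L, (4,2): W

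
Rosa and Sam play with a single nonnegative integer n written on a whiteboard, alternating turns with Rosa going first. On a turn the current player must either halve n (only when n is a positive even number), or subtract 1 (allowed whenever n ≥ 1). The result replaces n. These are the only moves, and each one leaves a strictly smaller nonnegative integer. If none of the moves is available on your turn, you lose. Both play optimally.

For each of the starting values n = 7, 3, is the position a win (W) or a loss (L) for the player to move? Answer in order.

7: L, 3: W

Label each position W (a win for the player to move) or L (a loss). A position with no legal move is L; any other position is W exactly when some move reaches an L, and L when every move reaches a W.
n=0: no move → L
n=1: can move to 0, which is L ⇒ W
n=2: the only move is to 1(W), a W ⇒ L
n=3: can move to 2, which is L ⇒ W
n=4: can move to 2, which is L ⇒ W
n=5: the only move is to 4(W), a W ⇒ L
n=6: can move to 5, which is L ⇒ W
n=7: the only move is to 6(W), a W ⇒ L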